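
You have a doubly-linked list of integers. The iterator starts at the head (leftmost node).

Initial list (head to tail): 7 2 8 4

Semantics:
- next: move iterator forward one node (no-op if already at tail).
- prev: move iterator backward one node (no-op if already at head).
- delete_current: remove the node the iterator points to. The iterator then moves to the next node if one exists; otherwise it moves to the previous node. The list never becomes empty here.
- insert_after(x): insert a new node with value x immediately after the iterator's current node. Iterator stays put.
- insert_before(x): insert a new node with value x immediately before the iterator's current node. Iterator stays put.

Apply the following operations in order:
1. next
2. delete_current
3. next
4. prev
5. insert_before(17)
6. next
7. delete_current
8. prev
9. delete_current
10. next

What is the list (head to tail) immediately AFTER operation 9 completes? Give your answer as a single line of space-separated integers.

After 1 (next): list=[7, 2, 8, 4] cursor@2
After 2 (delete_current): list=[7, 8, 4] cursor@8
After 3 (next): list=[7, 8, 4] cursor@4
After 4 (prev): list=[7, 8, 4] cursor@8
After 5 (insert_before(17)): list=[7, 17, 8, 4] cursor@8
After 6 (next): list=[7, 17, 8, 4] cursor@4
After 7 (delete_current): list=[7, 17, 8] cursor@8
After 8 (prev): list=[7, 17, 8] cursor@17
After 9 (delete_current): list=[7, 8] cursor@8

Answer: 7 8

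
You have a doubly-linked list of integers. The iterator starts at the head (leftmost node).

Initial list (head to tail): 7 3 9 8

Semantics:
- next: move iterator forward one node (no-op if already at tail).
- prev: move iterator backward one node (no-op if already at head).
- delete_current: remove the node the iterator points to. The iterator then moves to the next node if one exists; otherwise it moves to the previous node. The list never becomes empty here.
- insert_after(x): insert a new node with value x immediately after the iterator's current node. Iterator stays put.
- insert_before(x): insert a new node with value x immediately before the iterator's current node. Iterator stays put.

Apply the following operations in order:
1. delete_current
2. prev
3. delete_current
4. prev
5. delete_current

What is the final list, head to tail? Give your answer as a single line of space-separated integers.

After 1 (delete_current): list=[3, 9, 8] cursor@3
After 2 (prev): list=[3, 9, 8] cursor@3
After 3 (delete_current): list=[9, 8] cursor@9
After 4 (prev): list=[9, 8] cursor@9
After 5 (delete_current): list=[8] cursor@8

Answer: 8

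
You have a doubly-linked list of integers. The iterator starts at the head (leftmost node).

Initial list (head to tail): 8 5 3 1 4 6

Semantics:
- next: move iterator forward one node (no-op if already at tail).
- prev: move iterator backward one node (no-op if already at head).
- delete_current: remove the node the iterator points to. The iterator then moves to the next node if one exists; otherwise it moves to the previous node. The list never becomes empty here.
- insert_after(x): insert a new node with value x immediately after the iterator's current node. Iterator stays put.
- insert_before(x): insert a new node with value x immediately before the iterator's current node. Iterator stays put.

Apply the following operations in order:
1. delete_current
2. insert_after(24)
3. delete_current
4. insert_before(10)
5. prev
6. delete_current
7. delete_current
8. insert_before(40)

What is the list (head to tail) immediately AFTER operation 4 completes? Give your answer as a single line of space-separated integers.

Answer: 10 24 3 1 4 6

Derivation:
After 1 (delete_current): list=[5, 3, 1, 4, 6] cursor@5
After 2 (insert_after(24)): list=[5, 24, 3, 1, 4, 6] cursor@5
After 3 (delete_current): list=[24, 3, 1, 4, 6] cursor@24
After 4 (insert_before(10)): list=[10, 24, 3, 1, 4, 6] cursor@24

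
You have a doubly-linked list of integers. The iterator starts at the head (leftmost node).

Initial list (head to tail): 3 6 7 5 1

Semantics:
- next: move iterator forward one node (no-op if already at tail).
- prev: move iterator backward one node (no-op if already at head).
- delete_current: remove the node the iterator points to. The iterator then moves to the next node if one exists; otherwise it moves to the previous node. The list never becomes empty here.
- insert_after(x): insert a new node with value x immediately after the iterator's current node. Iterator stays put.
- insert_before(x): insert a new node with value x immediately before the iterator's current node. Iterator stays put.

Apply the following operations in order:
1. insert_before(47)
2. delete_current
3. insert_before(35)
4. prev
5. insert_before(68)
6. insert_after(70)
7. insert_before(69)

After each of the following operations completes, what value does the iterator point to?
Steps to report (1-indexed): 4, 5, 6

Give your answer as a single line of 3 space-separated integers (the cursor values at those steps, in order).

Answer: 35 35 35

Derivation:
After 1 (insert_before(47)): list=[47, 3, 6, 7, 5, 1] cursor@3
After 2 (delete_current): list=[47, 6, 7, 5, 1] cursor@6
After 3 (insert_before(35)): list=[47, 35, 6, 7, 5, 1] cursor@6
After 4 (prev): list=[47, 35, 6, 7, 5, 1] cursor@35
After 5 (insert_before(68)): list=[47, 68, 35, 6, 7, 5, 1] cursor@35
After 6 (insert_after(70)): list=[47, 68, 35, 70, 6, 7, 5, 1] cursor@35
After 7 (insert_before(69)): list=[47, 68, 69, 35, 70, 6, 7, 5, 1] cursor@35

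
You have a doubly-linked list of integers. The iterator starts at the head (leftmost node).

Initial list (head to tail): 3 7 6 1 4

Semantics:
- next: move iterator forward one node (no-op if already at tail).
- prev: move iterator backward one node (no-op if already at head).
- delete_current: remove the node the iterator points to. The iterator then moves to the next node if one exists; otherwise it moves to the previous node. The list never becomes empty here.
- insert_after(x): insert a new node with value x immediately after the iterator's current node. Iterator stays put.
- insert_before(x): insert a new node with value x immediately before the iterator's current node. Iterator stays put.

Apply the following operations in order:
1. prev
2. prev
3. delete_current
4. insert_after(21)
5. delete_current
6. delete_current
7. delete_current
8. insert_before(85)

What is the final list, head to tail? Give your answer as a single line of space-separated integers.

Answer: 85 1 4

Derivation:
After 1 (prev): list=[3, 7, 6, 1, 4] cursor@3
After 2 (prev): list=[3, 7, 6, 1, 4] cursor@3
After 3 (delete_current): list=[7, 6, 1, 4] cursor@7
After 4 (insert_after(21)): list=[7, 21, 6, 1, 4] cursor@7
After 5 (delete_current): list=[21, 6, 1, 4] cursor@21
After 6 (delete_current): list=[6, 1, 4] cursor@6
After 7 (delete_current): list=[1, 4] cursor@1
After 8 (insert_before(85)): list=[85, 1, 4] cursor@1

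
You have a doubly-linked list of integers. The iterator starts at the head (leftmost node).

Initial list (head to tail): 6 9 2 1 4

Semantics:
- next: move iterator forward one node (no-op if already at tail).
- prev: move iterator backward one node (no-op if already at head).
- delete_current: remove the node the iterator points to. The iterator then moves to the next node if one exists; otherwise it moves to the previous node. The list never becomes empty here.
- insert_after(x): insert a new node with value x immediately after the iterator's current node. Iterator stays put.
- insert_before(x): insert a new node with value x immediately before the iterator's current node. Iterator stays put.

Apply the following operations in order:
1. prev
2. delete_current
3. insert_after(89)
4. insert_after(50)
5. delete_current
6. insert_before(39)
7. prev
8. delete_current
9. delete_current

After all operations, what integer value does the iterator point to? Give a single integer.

Answer: 89

Derivation:
After 1 (prev): list=[6, 9, 2, 1, 4] cursor@6
After 2 (delete_current): list=[9, 2, 1, 4] cursor@9
After 3 (insert_after(89)): list=[9, 89, 2, 1, 4] cursor@9
After 4 (insert_after(50)): list=[9, 50, 89, 2, 1, 4] cursor@9
After 5 (delete_current): list=[50, 89, 2, 1, 4] cursor@50
After 6 (insert_before(39)): list=[39, 50, 89, 2, 1, 4] cursor@50
After 7 (prev): list=[39, 50, 89, 2, 1, 4] cursor@39
After 8 (delete_current): list=[50, 89, 2, 1, 4] cursor@50
After 9 (delete_current): list=[89, 2, 1, 4] cursor@89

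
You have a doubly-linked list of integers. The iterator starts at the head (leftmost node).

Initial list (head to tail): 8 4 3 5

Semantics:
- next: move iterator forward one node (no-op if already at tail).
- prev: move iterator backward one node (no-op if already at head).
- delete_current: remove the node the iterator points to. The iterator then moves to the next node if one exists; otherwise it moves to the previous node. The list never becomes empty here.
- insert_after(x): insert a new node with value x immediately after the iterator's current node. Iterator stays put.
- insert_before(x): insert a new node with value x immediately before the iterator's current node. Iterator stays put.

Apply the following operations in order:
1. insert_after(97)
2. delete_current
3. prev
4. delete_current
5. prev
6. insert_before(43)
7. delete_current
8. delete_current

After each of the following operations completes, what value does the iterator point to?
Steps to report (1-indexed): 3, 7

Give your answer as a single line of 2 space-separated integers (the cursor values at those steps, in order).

Answer: 97 3

Derivation:
After 1 (insert_after(97)): list=[8, 97, 4, 3, 5] cursor@8
After 2 (delete_current): list=[97, 4, 3, 5] cursor@97
After 3 (prev): list=[97, 4, 3, 5] cursor@97
After 4 (delete_current): list=[4, 3, 5] cursor@4
After 5 (prev): list=[4, 3, 5] cursor@4
After 6 (insert_before(43)): list=[43, 4, 3, 5] cursor@4
After 7 (delete_current): list=[43, 3, 5] cursor@3
After 8 (delete_current): list=[43, 5] cursor@5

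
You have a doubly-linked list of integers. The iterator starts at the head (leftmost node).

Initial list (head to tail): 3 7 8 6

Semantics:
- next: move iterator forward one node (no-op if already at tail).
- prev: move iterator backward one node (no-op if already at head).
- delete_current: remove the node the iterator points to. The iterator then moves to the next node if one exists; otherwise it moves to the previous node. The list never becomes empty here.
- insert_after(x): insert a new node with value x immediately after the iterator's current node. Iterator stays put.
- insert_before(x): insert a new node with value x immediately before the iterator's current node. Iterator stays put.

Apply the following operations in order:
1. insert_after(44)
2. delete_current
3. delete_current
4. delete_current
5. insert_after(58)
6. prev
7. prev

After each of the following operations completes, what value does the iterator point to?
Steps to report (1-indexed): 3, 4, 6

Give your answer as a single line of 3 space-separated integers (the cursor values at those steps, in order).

After 1 (insert_after(44)): list=[3, 44, 7, 8, 6] cursor@3
After 2 (delete_current): list=[44, 7, 8, 6] cursor@44
After 3 (delete_current): list=[7, 8, 6] cursor@7
After 4 (delete_current): list=[8, 6] cursor@8
After 5 (insert_after(58)): list=[8, 58, 6] cursor@8
After 6 (prev): list=[8, 58, 6] cursor@8
After 7 (prev): list=[8, 58, 6] cursor@8

Answer: 7 8 8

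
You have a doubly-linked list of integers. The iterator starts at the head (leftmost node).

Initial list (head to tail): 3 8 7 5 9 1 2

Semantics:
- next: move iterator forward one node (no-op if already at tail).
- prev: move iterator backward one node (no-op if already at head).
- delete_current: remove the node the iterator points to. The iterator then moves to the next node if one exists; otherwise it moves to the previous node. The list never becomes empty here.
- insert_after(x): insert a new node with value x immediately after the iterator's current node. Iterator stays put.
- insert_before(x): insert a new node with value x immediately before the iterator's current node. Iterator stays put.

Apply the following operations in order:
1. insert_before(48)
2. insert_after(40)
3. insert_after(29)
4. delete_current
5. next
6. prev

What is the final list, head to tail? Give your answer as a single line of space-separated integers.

After 1 (insert_before(48)): list=[48, 3, 8, 7, 5, 9, 1, 2] cursor@3
After 2 (insert_after(40)): list=[48, 3, 40, 8, 7, 5, 9, 1, 2] cursor@3
After 3 (insert_after(29)): list=[48, 3, 29, 40, 8, 7, 5, 9, 1, 2] cursor@3
After 4 (delete_current): list=[48, 29, 40, 8, 7, 5, 9, 1, 2] cursor@29
After 5 (next): list=[48, 29, 40, 8, 7, 5, 9, 1, 2] cursor@40
After 6 (prev): list=[48, 29, 40, 8, 7, 5, 9, 1, 2] cursor@29

Answer: 48 29 40 8 7 5 9 1 2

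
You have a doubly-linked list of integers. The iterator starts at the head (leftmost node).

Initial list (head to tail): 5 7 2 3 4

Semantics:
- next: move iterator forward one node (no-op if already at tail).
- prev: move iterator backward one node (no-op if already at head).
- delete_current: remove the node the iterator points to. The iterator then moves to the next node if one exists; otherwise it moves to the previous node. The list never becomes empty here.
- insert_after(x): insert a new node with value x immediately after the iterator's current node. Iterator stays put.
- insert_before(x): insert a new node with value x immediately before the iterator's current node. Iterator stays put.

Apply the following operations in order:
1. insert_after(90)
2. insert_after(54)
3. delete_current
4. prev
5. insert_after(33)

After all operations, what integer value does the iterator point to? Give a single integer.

Answer: 54

Derivation:
After 1 (insert_after(90)): list=[5, 90, 7, 2, 3, 4] cursor@5
After 2 (insert_after(54)): list=[5, 54, 90, 7, 2, 3, 4] cursor@5
After 3 (delete_current): list=[54, 90, 7, 2, 3, 4] cursor@54
After 4 (prev): list=[54, 90, 7, 2, 3, 4] cursor@54
After 5 (insert_after(33)): list=[54, 33, 90, 7, 2, 3, 4] cursor@54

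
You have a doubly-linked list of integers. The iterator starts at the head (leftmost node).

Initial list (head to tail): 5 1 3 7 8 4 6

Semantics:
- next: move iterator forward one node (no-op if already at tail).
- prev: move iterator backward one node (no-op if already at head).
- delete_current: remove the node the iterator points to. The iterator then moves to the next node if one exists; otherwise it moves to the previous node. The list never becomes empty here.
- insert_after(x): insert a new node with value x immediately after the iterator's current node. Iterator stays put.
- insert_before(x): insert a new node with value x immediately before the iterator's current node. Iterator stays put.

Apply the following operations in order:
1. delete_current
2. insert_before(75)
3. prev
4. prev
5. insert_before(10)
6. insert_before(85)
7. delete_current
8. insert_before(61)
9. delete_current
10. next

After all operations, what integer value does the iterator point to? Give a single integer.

After 1 (delete_current): list=[1, 3, 7, 8, 4, 6] cursor@1
After 2 (insert_before(75)): list=[75, 1, 3, 7, 8, 4, 6] cursor@1
After 3 (prev): list=[75, 1, 3, 7, 8, 4, 6] cursor@75
After 4 (prev): list=[75, 1, 3, 7, 8, 4, 6] cursor@75
After 5 (insert_before(10)): list=[10, 75, 1, 3, 7, 8, 4, 6] cursor@75
After 6 (insert_before(85)): list=[10, 85, 75, 1, 3, 7, 8, 4, 6] cursor@75
After 7 (delete_current): list=[10, 85, 1, 3, 7, 8, 4, 6] cursor@1
After 8 (insert_before(61)): list=[10, 85, 61, 1, 3, 7, 8, 4, 6] cursor@1
After 9 (delete_current): list=[10, 85, 61, 3, 7, 8, 4, 6] cursor@3
After 10 (next): list=[10, 85, 61, 3, 7, 8, 4, 6] cursor@7

Answer: 7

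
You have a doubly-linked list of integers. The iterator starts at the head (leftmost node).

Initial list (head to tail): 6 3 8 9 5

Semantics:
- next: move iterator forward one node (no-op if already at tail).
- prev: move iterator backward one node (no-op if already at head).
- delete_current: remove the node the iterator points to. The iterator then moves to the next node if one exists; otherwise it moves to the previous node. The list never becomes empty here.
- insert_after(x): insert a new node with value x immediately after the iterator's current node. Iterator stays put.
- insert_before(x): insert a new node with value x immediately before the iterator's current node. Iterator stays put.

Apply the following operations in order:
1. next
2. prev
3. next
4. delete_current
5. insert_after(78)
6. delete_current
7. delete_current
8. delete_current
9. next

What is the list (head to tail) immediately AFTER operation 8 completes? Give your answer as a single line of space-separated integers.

After 1 (next): list=[6, 3, 8, 9, 5] cursor@3
After 2 (prev): list=[6, 3, 8, 9, 5] cursor@6
After 3 (next): list=[6, 3, 8, 9, 5] cursor@3
After 4 (delete_current): list=[6, 8, 9, 5] cursor@8
After 5 (insert_after(78)): list=[6, 8, 78, 9, 5] cursor@8
After 6 (delete_current): list=[6, 78, 9, 5] cursor@78
After 7 (delete_current): list=[6, 9, 5] cursor@9
After 8 (delete_current): list=[6, 5] cursor@5

Answer: 6 5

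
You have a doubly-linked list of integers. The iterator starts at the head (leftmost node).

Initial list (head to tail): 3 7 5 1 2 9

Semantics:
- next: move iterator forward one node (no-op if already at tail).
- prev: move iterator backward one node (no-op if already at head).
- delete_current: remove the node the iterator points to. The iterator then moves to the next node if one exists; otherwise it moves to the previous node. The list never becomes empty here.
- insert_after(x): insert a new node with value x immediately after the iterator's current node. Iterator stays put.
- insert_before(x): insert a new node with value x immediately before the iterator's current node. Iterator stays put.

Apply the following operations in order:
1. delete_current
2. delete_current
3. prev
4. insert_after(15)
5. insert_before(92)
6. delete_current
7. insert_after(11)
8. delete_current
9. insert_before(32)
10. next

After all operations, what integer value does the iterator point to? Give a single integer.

After 1 (delete_current): list=[7, 5, 1, 2, 9] cursor@7
After 2 (delete_current): list=[5, 1, 2, 9] cursor@5
After 3 (prev): list=[5, 1, 2, 9] cursor@5
After 4 (insert_after(15)): list=[5, 15, 1, 2, 9] cursor@5
After 5 (insert_before(92)): list=[92, 5, 15, 1, 2, 9] cursor@5
After 6 (delete_current): list=[92, 15, 1, 2, 9] cursor@15
After 7 (insert_after(11)): list=[92, 15, 11, 1, 2, 9] cursor@15
After 8 (delete_current): list=[92, 11, 1, 2, 9] cursor@11
After 9 (insert_before(32)): list=[92, 32, 11, 1, 2, 9] cursor@11
After 10 (next): list=[92, 32, 11, 1, 2, 9] cursor@1

Answer: 1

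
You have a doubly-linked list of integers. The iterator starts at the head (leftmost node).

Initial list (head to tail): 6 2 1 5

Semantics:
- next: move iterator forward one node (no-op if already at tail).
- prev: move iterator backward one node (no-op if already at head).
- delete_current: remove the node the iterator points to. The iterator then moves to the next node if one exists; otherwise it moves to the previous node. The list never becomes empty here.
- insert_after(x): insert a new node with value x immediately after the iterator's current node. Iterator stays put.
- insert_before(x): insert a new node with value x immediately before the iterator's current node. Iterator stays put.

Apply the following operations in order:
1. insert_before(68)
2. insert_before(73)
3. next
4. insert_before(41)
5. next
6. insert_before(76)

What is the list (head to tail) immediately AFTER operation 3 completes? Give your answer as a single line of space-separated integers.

After 1 (insert_before(68)): list=[68, 6, 2, 1, 5] cursor@6
After 2 (insert_before(73)): list=[68, 73, 6, 2, 1, 5] cursor@6
After 3 (next): list=[68, 73, 6, 2, 1, 5] cursor@2

Answer: 68 73 6 2 1 5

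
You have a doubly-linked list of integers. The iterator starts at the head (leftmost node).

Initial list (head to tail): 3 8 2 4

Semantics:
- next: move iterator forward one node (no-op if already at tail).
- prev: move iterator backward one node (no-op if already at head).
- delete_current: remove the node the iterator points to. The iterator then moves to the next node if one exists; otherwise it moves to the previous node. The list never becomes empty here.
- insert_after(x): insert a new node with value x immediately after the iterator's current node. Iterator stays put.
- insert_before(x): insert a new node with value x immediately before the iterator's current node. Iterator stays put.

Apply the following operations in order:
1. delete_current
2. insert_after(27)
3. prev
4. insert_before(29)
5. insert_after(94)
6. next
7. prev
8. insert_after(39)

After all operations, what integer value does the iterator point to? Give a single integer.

After 1 (delete_current): list=[8, 2, 4] cursor@8
After 2 (insert_after(27)): list=[8, 27, 2, 4] cursor@8
After 3 (prev): list=[8, 27, 2, 4] cursor@8
After 4 (insert_before(29)): list=[29, 8, 27, 2, 4] cursor@8
After 5 (insert_after(94)): list=[29, 8, 94, 27, 2, 4] cursor@8
After 6 (next): list=[29, 8, 94, 27, 2, 4] cursor@94
After 7 (prev): list=[29, 8, 94, 27, 2, 4] cursor@8
After 8 (insert_after(39)): list=[29, 8, 39, 94, 27, 2, 4] cursor@8

Answer: 8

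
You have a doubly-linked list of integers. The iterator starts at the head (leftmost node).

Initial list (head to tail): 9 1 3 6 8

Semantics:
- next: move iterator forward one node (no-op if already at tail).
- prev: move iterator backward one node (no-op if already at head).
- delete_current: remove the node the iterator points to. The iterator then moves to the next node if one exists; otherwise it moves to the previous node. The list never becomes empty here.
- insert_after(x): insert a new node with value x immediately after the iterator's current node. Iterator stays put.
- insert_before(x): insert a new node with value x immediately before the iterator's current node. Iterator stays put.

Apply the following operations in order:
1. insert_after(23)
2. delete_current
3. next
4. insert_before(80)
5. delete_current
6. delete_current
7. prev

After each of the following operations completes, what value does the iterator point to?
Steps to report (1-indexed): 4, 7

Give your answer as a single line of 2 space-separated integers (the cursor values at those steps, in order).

After 1 (insert_after(23)): list=[9, 23, 1, 3, 6, 8] cursor@9
After 2 (delete_current): list=[23, 1, 3, 6, 8] cursor@23
After 3 (next): list=[23, 1, 3, 6, 8] cursor@1
After 4 (insert_before(80)): list=[23, 80, 1, 3, 6, 8] cursor@1
After 5 (delete_current): list=[23, 80, 3, 6, 8] cursor@3
After 6 (delete_current): list=[23, 80, 6, 8] cursor@6
After 7 (prev): list=[23, 80, 6, 8] cursor@80

Answer: 1 80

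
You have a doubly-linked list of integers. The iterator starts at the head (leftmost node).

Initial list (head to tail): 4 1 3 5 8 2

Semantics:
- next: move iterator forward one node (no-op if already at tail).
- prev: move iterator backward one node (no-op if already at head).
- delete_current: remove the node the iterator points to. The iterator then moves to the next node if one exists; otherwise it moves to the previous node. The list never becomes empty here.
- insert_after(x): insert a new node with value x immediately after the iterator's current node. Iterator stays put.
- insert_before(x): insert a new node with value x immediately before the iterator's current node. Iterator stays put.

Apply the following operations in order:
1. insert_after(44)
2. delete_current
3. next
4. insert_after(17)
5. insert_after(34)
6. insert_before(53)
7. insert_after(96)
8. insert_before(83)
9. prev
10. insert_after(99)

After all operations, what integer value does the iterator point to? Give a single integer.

After 1 (insert_after(44)): list=[4, 44, 1, 3, 5, 8, 2] cursor@4
After 2 (delete_current): list=[44, 1, 3, 5, 8, 2] cursor@44
After 3 (next): list=[44, 1, 3, 5, 8, 2] cursor@1
After 4 (insert_after(17)): list=[44, 1, 17, 3, 5, 8, 2] cursor@1
After 5 (insert_after(34)): list=[44, 1, 34, 17, 3, 5, 8, 2] cursor@1
After 6 (insert_before(53)): list=[44, 53, 1, 34, 17, 3, 5, 8, 2] cursor@1
After 7 (insert_after(96)): list=[44, 53, 1, 96, 34, 17, 3, 5, 8, 2] cursor@1
After 8 (insert_before(83)): list=[44, 53, 83, 1, 96, 34, 17, 3, 5, 8, 2] cursor@1
After 9 (prev): list=[44, 53, 83, 1, 96, 34, 17, 3, 5, 8, 2] cursor@83
After 10 (insert_after(99)): list=[44, 53, 83, 99, 1, 96, 34, 17, 3, 5, 8, 2] cursor@83

Answer: 83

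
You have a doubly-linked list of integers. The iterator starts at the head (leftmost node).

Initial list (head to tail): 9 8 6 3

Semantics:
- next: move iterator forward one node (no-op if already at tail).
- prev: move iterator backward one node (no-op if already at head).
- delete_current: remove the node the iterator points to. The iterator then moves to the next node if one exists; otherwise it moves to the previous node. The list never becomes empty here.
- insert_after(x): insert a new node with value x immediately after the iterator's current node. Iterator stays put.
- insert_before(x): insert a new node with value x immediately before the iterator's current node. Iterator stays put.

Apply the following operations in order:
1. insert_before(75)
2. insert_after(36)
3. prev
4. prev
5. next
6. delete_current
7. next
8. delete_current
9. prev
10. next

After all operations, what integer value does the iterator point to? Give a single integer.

After 1 (insert_before(75)): list=[75, 9, 8, 6, 3] cursor@9
After 2 (insert_after(36)): list=[75, 9, 36, 8, 6, 3] cursor@9
After 3 (prev): list=[75, 9, 36, 8, 6, 3] cursor@75
After 4 (prev): list=[75, 9, 36, 8, 6, 3] cursor@75
After 5 (next): list=[75, 9, 36, 8, 6, 3] cursor@9
After 6 (delete_current): list=[75, 36, 8, 6, 3] cursor@36
After 7 (next): list=[75, 36, 8, 6, 3] cursor@8
After 8 (delete_current): list=[75, 36, 6, 3] cursor@6
After 9 (prev): list=[75, 36, 6, 3] cursor@36
After 10 (next): list=[75, 36, 6, 3] cursor@6

Answer: 6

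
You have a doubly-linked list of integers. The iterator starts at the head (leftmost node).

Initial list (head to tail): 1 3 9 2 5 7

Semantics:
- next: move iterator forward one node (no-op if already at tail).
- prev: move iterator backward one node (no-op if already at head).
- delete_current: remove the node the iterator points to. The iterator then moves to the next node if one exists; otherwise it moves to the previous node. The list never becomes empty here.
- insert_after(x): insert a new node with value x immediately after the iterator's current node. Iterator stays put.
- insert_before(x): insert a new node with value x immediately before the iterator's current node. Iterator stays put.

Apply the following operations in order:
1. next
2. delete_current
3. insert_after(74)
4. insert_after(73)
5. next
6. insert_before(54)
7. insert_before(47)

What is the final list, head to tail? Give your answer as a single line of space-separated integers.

After 1 (next): list=[1, 3, 9, 2, 5, 7] cursor@3
After 2 (delete_current): list=[1, 9, 2, 5, 7] cursor@9
After 3 (insert_after(74)): list=[1, 9, 74, 2, 5, 7] cursor@9
After 4 (insert_after(73)): list=[1, 9, 73, 74, 2, 5, 7] cursor@9
After 5 (next): list=[1, 9, 73, 74, 2, 5, 7] cursor@73
After 6 (insert_before(54)): list=[1, 9, 54, 73, 74, 2, 5, 7] cursor@73
After 7 (insert_before(47)): list=[1, 9, 54, 47, 73, 74, 2, 5, 7] cursor@73

Answer: 1 9 54 47 73 74 2 5 7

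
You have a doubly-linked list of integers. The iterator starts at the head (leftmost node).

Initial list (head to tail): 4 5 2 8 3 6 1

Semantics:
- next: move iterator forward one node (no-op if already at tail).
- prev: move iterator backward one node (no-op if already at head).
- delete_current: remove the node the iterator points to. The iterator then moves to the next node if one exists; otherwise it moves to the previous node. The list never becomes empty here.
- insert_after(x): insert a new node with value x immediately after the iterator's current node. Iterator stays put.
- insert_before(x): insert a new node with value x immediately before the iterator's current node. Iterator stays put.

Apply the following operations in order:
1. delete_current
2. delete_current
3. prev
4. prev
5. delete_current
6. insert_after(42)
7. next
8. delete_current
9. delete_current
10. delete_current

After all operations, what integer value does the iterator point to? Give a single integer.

Answer: 1

Derivation:
After 1 (delete_current): list=[5, 2, 8, 3, 6, 1] cursor@5
After 2 (delete_current): list=[2, 8, 3, 6, 1] cursor@2
After 3 (prev): list=[2, 8, 3, 6, 1] cursor@2
After 4 (prev): list=[2, 8, 3, 6, 1] cursor@2
After 5 (delete_current): list=[8, 3, 6, 1] cursor@8
After 6 (insert_after(42)): list=[8, 42, 3, 6, 1] cursor@8
After 7 (next): list=[8, 42, 3, 6, 1] cursor@42
After 8 (delete_current): list=[8, 3, 6, 1] cursor@3
After 9 (delete_current): list=[8, 6, 1] cursor@6
After 10 (delete_current): list=[8, 1] cursor@1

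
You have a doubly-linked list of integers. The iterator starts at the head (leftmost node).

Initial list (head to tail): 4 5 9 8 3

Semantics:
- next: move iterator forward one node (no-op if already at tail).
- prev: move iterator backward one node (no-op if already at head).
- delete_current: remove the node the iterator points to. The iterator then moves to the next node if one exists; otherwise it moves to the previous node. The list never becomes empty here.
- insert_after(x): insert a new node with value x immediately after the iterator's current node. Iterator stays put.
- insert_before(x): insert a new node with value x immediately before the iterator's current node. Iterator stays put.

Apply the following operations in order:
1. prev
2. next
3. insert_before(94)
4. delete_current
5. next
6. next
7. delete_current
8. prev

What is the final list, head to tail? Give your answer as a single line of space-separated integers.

Answer: 4 94 9 8

Derivation:
After 1 (prev): list=[4, 5, 9, 8, 3] cursor@4
After 2 (next): list=[4, 5, 9, 8, 3] cursor@5
After 3 (insert_before(94)): list=[4, 94, 5, 9, 8, 3] cursor@5
After 4 (delete_current): list=[4, 94, 9, 8, 3] cursor@9
After 5 (next): list=[4, 94, 9, 8, 3] cursor@8
After 6 (next): list=[4, 94, 9, 8, 3] cursor@3
After 7 (delete_current): list=[4, 94, 9, 8] cursor@8
After 8 (prev): list=[4, 94, 9, 8] cursor@9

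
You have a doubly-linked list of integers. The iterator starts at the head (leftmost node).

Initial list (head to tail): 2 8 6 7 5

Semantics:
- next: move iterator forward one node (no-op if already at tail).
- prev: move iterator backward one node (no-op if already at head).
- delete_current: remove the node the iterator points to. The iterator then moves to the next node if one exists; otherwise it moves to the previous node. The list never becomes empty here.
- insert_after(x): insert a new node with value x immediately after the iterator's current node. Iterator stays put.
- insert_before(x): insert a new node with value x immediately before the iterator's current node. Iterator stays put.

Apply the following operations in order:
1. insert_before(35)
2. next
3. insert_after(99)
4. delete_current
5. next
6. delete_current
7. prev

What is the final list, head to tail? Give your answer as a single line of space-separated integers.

Answer: 35 2 99 7 5

Derivation:
After 1 (insert_before(35)): list=[35, 2, 8, 6, 7, 5] cursor@2
After 2 (next): list=[35, 2, 8, 6, 7, 5] cursor@8
After 3 (insert_after(99)): list=[35, 2, 8, 99, 6, 7, 5] cursor@8
After 4 (delete_current): list=[35, 2, 99, 6, 7, 5] cursor@99
After 5 (next): list=[35, 2, 99, 6, 7, 5] cursor@6
After 6 (delete_current): list=[35, 2, 99, 7, 5] cursor@7
After 7 (prev): list=[35, 2, 99, 7, 5] cursor@99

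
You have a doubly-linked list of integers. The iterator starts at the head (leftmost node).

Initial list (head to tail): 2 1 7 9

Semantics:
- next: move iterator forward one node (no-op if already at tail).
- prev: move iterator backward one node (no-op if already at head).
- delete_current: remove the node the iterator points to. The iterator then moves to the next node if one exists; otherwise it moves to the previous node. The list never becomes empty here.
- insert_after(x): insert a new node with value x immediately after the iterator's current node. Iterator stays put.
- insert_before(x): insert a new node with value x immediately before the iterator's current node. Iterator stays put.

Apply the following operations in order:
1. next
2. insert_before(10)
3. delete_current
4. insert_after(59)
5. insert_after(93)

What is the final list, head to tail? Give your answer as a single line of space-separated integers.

Answer: 2 10 7 93 59 9

Derivation:
After 1 (next): list=[2, 1, 7, 9] cursor@1
After 2 (insert_before(10)): list=[2, 10, 1, 7, 9] cursor@1
After 3 (delete_current): list=[2, 10, 7, 9] cursor@7
After 4 (insert_after(59)): list=[2, 10, 7, 59, 9] cursor@7
After 5 (insert_after(93)): list=[2, 10, 7, 93, 59, 9] cursor@7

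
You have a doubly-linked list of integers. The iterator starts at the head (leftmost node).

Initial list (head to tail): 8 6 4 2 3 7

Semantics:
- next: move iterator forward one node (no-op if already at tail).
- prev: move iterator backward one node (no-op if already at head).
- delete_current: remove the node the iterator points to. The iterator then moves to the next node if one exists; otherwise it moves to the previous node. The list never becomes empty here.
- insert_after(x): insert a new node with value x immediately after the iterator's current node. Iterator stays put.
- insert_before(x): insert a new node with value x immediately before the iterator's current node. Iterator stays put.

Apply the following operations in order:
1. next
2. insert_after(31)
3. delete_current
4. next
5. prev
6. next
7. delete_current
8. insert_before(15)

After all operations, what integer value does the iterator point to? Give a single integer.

Answer: 2

Derivation:
After 1 (next): list=[8, 6, 4, 2, 3, 7] cursor@6
After 2 (insert_after(31)): list=[8, 6, 31, 4, 2, 3, 7] cursor@6
After 3 (delete_current): list=[8, 31, 4, 2, 3, 7] cursor@31
After 4 (next): list=[8, 31, 4, 2, 3, 7] cursor@4
After 5 (prev): list=[8, 31, 4, 2, 3, 7] cursor@31
After 6 (next): list=[8, 31, 4, 2, 3, 7] cursor@4
After 7 (delete_current): list=[8, 31, 2, 3, 7] cursor@2
After 8 (insert_before(15)): list=[8, 31, 15, 2, 3, 7] cursor@2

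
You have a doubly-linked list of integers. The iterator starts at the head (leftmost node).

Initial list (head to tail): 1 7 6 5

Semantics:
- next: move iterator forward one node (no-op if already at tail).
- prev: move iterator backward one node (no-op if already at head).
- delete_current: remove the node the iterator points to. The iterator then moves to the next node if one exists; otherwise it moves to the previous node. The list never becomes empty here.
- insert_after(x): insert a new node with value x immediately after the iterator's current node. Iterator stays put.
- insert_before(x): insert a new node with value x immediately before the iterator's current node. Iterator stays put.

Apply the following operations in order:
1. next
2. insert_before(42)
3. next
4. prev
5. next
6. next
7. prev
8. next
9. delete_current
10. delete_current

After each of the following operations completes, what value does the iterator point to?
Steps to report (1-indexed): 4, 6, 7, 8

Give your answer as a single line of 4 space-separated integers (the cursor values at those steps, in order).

Answer: 7 5 6 5

Derivation:
After 1 (next): list=[1, 7, 6, 5] cursor@7
After 2 (insert_before(42)): list=[1, 42, 7, 6, 5] cursor@7
After 3 (next): list=[1, 42, 7, 6, 5] cursor@6
After 4 (prev): list=[1, 42, 7, 6, 5] cursor@7
After 5 (next): list=[1, 42, 7, 6, 5] cursor@6
After 6 (next): list=[1, 42, 7, 6, 5] cursor@5
After 7 (prev): list=[1, 42, 7, 6, 5] cursor@6
After 8 (next): list=[1, 42, 7, 6, 5] cursor@5
After 9 (delete_current): list=[1, 42, 7, 6] cursor@6
After 10 (delete_current): list=[1, 42, 7] cursor@7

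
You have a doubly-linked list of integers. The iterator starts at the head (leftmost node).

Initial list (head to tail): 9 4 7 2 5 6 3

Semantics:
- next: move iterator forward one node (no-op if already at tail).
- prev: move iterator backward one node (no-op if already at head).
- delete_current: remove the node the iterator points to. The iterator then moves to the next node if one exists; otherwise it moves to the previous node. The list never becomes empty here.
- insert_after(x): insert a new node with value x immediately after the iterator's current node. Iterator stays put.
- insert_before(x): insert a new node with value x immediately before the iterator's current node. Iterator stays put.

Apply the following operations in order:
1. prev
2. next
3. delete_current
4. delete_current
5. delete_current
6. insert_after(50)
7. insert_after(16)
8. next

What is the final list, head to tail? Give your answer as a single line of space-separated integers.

Answer: 9 5 16 50 6 3

Derivation:
After 1 (prev): list=[9, 4, 7, 2, 5, 6, 3] cursor@9
After 2 (next): list=[9, 4, 7, 2, 5, 6, 3] cursor@4
After 3 (delete_current): list=[9, 7, 2, 5, 6, 3] cursor@7
After 4 (delete_current): list=[9, 2, 5, 6, 3] cursor@2
After 5 (delete_current): list=[9, 5, 6, 3] cursor@5
After 6 (insert_after(50)): list=[9, 5, 50, 6, 3] cursor@5
After 7 (insert_after(16)): list=[9, 5, 16, 50, 6, 3] cursor@5
After 8 (next): list=[9, 5, 16, 50, 6, 3] cursor@16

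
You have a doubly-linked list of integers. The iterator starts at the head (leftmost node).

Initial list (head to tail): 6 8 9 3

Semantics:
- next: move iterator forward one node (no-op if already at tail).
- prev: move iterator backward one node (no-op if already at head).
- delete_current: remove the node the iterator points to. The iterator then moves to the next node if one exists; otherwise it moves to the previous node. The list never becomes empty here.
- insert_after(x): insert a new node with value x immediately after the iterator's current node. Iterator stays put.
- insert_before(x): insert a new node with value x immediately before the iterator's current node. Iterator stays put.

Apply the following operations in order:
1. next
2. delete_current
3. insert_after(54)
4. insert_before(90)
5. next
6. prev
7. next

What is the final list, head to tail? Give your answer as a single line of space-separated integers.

After 1 (next): list=[6, 8, 9, 3] cursor@8
After 2 (delete_current): list=[6, 9, 3] cursor@9
After 3 (insert_after(54)): list=[6, 9, 54, 3] cursor@9
After 4 (insert_before(90)): list=[6, 90, 9, 54, 3] cursor@9
After 5 (next): list=[6, 90, 9, 54, 3] cursor@54
After 6 (prev): list=[6, 90, 9, 54, 3] cursor@9
After 7 (next): list=[6, 90, 9, 54, 3] cursor@54

Answer: 6 90 9 54 3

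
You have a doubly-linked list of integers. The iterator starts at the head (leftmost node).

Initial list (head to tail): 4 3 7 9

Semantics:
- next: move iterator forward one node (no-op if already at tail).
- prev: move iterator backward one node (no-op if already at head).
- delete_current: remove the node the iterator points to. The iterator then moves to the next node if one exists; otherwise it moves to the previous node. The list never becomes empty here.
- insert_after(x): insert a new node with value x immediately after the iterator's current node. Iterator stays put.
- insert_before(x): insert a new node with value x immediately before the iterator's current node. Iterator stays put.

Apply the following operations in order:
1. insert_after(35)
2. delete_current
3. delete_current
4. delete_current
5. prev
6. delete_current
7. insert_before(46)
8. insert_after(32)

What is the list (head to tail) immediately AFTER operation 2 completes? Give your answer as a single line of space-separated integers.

After 1 (insert_after(35)): list=[4, 35, 3, 7, 9] cursor@4
After 2 (delete_current): list=[35, 3, 7, 9] cursor@35

Answer: 35 3 7 9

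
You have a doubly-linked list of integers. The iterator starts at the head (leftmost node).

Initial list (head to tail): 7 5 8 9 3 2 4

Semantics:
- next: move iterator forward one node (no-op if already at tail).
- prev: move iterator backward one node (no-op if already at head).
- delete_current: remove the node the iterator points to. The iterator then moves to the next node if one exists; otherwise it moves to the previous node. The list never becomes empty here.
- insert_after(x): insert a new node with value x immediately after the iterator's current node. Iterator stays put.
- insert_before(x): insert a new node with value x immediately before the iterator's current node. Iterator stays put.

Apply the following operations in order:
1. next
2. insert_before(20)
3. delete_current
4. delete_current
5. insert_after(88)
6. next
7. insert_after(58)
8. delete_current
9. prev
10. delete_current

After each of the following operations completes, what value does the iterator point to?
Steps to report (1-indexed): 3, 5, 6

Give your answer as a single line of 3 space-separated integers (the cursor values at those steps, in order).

After 1 (next): list=[7, 5, 8, 9, 3, 2, 4] cursor@5
After 2 (insert_before(20)): list=[7, 20, 5, 8, 9, 3, 2, 4] cursor@5
After 3 (delete_current): list=[7, 20, 8, 9, 3, 2, 4] cursor@8
After 4 (delete_current): list=[7, 20, 9, 3, 2, 4] cursor@9
After 5 (insert_after(88)): list=[7, 20, 9, 88, 3, 2, 4] cursor@9
After 6 (next): list=[7, 20, 9, 88, 3, 2, 4] cursor@88
After 7 (insert_after(58)): list=[7, 20, 9, 88, 58, 3, 2, 4] cursor@88
After 8 (delete_current): list=[7, 20, 9, 58, 3, 2, 4] cursor@58
After 9 (prev): list=[7, 20, 9, 58, 3, 2, 4] cursor@9
After 10 (delete_current): list=[7, 20, 58, 3, 2, 4] cursor@58

Answer: 8 9 88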